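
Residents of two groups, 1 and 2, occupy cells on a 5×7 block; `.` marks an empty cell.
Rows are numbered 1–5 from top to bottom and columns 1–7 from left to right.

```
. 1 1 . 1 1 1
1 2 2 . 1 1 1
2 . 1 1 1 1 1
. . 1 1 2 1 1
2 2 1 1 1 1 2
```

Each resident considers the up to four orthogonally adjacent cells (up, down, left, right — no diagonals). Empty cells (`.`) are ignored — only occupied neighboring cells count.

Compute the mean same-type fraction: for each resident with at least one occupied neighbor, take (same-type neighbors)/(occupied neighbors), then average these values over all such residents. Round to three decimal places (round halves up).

Row 1: (1,2)1 1/2 · (1,3)1 1/2 · (1,5)1 2/2 · (1,6)1 3/3 · (1,7)1 2/2
Row 2: (2,1)1 0/2 · (2,2)2 1/3 · (2,3)2 1/3 · (2,5)1 3/3 · (2,6)1 4/4 · (2,7)1 3/3
Row 3: (3,1)2 0/1 · (3,3)1 2/3 · (3,4)1 3/3 · (3,5)1 3/4 · (3,6)1 4/4 · (3,7)1 3/3
Row 4: (4,3)1 3/3 · (4,4)1 3/4 · (4,5)2 0/4 · (4,6)1 3/4 · (4,7)1 2/3
Row 5: (5,1)2 1/1 · (5,2)2 1/2 · (5,3)1 2/3 · (5,4)1 3/3 · (5,5)1 2/3 · (5,6)1 2/3 · (5,7)2 0/2
Sum over 29 residents: 1/2 + 1/2 + 2/2 + 3/3 + 2/2 + 0/2 + 1/3 + 1/3 + 3/3 + 4/4 + 3/3 + 0/1 + 2/3 + 3/3 + 3/4 + 4/4 + 3/3 + 3/3 + 3/4 + 0/4 + 3/4 + 2/3 + 1/1 + 1/2 + 2/3 + 3/3 + 2/3 + 2/3 + 0/2 = 79/4; mean = 79/4 ÷ 29 = 79/116 = 0.681034… → 0.681.

0.681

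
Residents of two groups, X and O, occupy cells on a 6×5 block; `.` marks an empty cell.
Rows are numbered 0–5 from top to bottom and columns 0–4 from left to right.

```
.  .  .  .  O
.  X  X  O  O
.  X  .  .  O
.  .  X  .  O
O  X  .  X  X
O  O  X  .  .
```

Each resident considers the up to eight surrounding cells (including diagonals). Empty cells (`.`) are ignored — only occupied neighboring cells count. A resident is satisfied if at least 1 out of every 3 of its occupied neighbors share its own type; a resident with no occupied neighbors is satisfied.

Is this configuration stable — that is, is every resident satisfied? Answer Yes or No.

Yes

Row 0: (0,4)O 2/2 ✓
Row 1: (1,1)X 2/2 ✓ · (1,2)X 2/3 ✓ · (1,3)O 3/4 ✓ · (1,4)O 3/3 ✓
Row 2: (2,1)X 3/3 ✓ · (2,4)O 3/3 ✓
Row 3: (3,2)X 3/3 ✓ · (3,4)O 1/3 ✓
Row 4: (4,0)O 2/3 ✓ · (4,1)X 2/5 ✓ · (4,3)X 3/4 ✓ · (4,4)X 1/2 ✓
Row 5: (5,0)O 2/3 ✓ · (5,1)O 2/4 ✓ · (5,2)X 2/3 ✓
All meet the threshold, so the configuration is stable.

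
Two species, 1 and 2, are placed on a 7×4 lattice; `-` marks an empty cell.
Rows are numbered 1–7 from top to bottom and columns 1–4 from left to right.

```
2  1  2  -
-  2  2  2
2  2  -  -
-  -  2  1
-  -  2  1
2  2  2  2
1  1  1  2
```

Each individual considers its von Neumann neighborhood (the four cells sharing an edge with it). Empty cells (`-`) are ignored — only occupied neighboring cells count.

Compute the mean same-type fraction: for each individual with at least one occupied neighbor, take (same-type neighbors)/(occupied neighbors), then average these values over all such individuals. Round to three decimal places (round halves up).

Row 1: (1,1)2 0/1 · (1,2)1 0/3 · (1,3)2 1/2
Row 2: (2,2)2 2/3 · (2,3)2 3/3 · (2,4)2 1/1
Row 3: (3,1)2 1/1 · (3,2)2 2/2
Row 4: (4,3)2 1/2 · (4,4)1 1/2
Row 5: (5,3)2 2/3 · (5,4)1 1/3
Row 6: (6,1)2 1/2 · (6,2)2 2/3 · (6,3)2 3/4 · (6,4)2 2/3
Row 7: (7,1)1 1/2 · (7,2)1 2/3 · (7,3)1 1/3 · (7,4)2 1/2
Sum over 20 individuals: 0/1 + 0/3 + 1/2 + 2/3 + 3/3 + 1/1 + 1/1 + 2/2 + 1/2 + 1/2 + 2/3 + 1/3 + 1/2 + 2/3 + 3/4 + 2/3 + 1/2 + 2/3 + 1/3 + 1/2 = 47/4; mean = 47/4 ÷ 20 = 47/80 = 0.5875 → 0.588.

0.588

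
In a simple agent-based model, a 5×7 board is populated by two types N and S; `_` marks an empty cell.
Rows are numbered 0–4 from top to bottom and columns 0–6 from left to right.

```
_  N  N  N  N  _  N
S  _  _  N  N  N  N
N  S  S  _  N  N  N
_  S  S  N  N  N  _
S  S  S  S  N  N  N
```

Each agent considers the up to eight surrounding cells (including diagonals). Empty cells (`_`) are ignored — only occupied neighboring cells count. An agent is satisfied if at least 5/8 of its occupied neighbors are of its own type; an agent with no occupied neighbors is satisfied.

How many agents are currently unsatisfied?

Row 0: (0,1)N 1/2 ✗ · (0,2)N 3/3 ✓ · (0,3)N 4/4 ✓ · (0,4)N 4/4 ✓ · (0,6)N 2/2 ✓
Row 1: (1,0)S 1/3 ✗ · (1,3)N 5/6 ✓ · (1,4)N 6/6 ✓ · (1,5)N 7/7 ✓ · (1,6)N 4/4 ✓
Row 2: (2,0)N 0/3 ✗ · (2,1)S 4/5 ✓ · (2,2)S 3/5 ✗ · (2,4)N 7/7 ✓ · (2,5)N 7/7 ✓ · (2,6)N 4/4 ✓
Row 3: (3,1)S 6/7 ✓ · (3,2)S 6/7 ✓ · (3,3)N 3/7 ✗ · (3,4)N 6/7 ✓ · (3,5)N 7/7 ✓
Row 4: (4,0)S 2/2 ✓ · (4,1)S 4/4 ✓ · (4,2)S 4/5 ✓ · (4,3)S 2/5 ✗ · (4,4)N 4/5 ✓ · (4,5)N 4/4 ✓ · (4,6)N 2/2 ✓
Unsatisfied: (0,1), (1,0), (2,0), (2,2), (3,3), (4,3) — 6 in total.

6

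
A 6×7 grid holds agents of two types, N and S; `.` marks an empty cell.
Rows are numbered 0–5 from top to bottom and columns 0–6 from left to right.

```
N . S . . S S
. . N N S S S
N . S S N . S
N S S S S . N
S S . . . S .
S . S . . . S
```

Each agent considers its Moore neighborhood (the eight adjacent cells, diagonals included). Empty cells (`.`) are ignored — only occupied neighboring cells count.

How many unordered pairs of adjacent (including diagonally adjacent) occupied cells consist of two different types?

Scan each occupied cell's neighbors to the right and below (and the two forward diagonals) so each pair is counted once.
Row 0: S(0,2)–N(1,2)≠ S(0,2)–N(1,3)≠ S(0,5)–S(0,6)= S(0,5)–S(1,5)= S(0,5)–S(1,6)= S(0,5)–S(1,4)= S(0,6)–S(1,6)= S(0,6)–S(1,5)=  → 2/8 unlike.
Row 1: N(1,2)–N(1,3)= N(1,2)–S(2,2)≠ N(1,2)–S(2,3)≠ N(1,3)–S(1,4)≠ N(1,3)–S(2,3)≠ N(1,3)–N(2,4)= N(1,3)–S(2,2)≠ S(1,4)–S(1,5)= S(1,4)–N(2,4)≠ S(1,4)–S(2,3)= S(1,5)–S(1,6)= S(1,5)–S(2,6)= S(1,5)–N(2,4)≠ S(1,6)–S(2,6)=  → 7/14 unlike.
Row 2: N(2,0)–N(3,0)= N(2,0)–S(3,1)≠ S(2,2)–S(2,3)= S(2,2)–S(3,2)= S(2,2)–S(3,3)= S(2,2)–S(3,1)= S(2,3)–N(2,4)≠ S(2,3)–S(3,3)= S(2,3)–S(3,4)= S(2,3)–S(3,2)= N(2,4)–S(3,4)≠ N(2,4)–S(3,3)≠ S(2,6)–N(3,6)≠  → 5/13 unlike.
Row 3: N(3,0)–S(3,1)≠ N(3,0)–S(4,0)≠ N(3,0)–S(4,1)≠ S(3,1)–S(3,2)= S(3,1)–S(4,1)= S(3,1)–S(4,0)= S(3,2)–S(3,3)= S(3,2)–S(4,1)= S(3,3)–S(3,4)= S(3,4)–S(4,5)= N(3,6)–S(4,5)≠  → 4/11 unlike.
Row 4: S(4,0)–S(4,1)= S(4,0)–S(5,0)= S(4,1)–S(5,2)= S(4,1)–S(5,0)= S(4,5)–S(5,6)=  → 0/5 unlike.
Total adjacent occupied pairs: 51; unlike-type pairs: 18.

18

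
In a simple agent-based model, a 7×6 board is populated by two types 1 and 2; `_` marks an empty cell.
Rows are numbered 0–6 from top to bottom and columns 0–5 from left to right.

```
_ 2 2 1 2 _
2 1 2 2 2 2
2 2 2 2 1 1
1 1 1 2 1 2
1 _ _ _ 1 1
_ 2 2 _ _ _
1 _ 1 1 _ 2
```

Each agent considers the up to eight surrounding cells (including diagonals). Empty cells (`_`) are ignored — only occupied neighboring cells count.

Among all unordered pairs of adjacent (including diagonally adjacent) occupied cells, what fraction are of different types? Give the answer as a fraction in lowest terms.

Scan each occupied cell's neighbors to the right and below (and the two forward diagonals) so each pair is counted once.
From row 0: 7 unlike of 15 pairs (running 7/15).
From row 1: 10 unlike of 21 pairs (running 17/36).
From row 2: 13 unlike of 21 pairs (running 30/57).
From row 3: 6 unlike of 12 pairs (running 36/69).
From row 4: 1 unlike of 2 pairs (running 37/71).
From row 5: 4 unlike of 5 pairs (running 41/76).
From row 6: 0 unlike of 1 pairs (running 41/77).
Total adjacent occupied pairs: 77; unlike-type pairs: 41.
41/77 is already in lowest terms.

41/77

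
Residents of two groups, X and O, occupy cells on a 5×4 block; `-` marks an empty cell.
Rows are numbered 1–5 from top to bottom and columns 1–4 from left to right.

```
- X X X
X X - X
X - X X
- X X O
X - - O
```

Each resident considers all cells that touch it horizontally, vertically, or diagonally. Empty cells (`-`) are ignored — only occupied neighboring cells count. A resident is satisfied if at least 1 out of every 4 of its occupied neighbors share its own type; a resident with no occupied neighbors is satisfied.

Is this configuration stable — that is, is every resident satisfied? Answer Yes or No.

Yes

Row 1: (1,2)X 3/3 satisfied · (1,3)X 4/4 satisfied · (1,4)X 2/2 satisfied
Row 2: (2,1)X 3/3 satisfied · (2,2)X 5/5 satisfied · (2,4)X 4/4 satisfied
Row 3: (3,1)X 3/3 satisfied · (3,3)X 5/6 satisfied · (3,4)X 3/4 satisfied
Row 4: (4,2)X 4/4 satisfied · (4,3)X 3/5 satisfied · (4,4)O 1/4 satisfied
Row 5: (5,1)X 1/1 satisfied · (5,4)O 1/2 satisfied
All meet the threshold, so the configuration is stable.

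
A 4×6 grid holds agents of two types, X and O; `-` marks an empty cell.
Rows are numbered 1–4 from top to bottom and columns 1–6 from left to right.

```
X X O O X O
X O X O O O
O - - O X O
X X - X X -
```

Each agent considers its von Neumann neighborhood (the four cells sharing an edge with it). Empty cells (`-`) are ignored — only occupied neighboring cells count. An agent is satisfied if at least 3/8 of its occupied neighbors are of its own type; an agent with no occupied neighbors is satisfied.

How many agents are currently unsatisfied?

9

Row 1: (1,1)X 2/2 satisfied · (1,2)X 1/3 not · (1,3)O 1/3 not · (1,4)O 2/3 satisfied · (1,5)X 0/3 not · (1,6)O 1/2 satisfied
Row 2: (2,1)X 1/3 not · (2,2)O 0/3 not · (2,3)X 0/3 not · (2,4)O 3/4 satisfied · (2,5)O 2/4 satisfied · (2,6)O 3/3 satisfied
Row 3: (3,1)O 0/2 not · (3,4)O 1/3 not · (3,5)X 1/4 not · (3,6)O 1/2 satisfied
Row 4: (4,1)X 1/2 satisfied · (4,2)X 1/1 satisfied · (4,4)X 1/2 satisfied · (4,5)X 2/2 satisfied
Unsatisfied: (1,2), (1,3), (1,5), (2,1), (2,2), (2,3), (3,1), (3,4), (3,5) — 9 in total.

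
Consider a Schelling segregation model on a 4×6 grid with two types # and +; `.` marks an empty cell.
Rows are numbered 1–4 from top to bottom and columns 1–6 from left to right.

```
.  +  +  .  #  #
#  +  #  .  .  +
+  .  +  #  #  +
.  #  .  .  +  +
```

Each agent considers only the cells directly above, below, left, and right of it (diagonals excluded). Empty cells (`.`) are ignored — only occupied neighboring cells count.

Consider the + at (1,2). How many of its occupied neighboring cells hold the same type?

Occupied neighbors of (1,2): (2,2)=+, (1,3)=+.
Same type (+): 2 of 2.

2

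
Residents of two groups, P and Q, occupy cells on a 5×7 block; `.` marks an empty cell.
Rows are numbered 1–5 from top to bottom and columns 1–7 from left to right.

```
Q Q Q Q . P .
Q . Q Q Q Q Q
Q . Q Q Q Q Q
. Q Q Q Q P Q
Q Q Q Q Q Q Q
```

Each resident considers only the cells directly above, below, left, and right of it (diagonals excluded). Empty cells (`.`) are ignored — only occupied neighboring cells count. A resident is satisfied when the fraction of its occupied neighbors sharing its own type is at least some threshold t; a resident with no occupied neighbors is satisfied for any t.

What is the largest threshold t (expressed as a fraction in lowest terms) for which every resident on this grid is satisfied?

Row 1: (1,1)Q 2/2 · (1,2)Q 2/2 · (1,3)Q 3/3 · (1,4)Q 2/2 · (1,6)P 0/1
Row 2: (2,1)Q 2/2 · (2,3)Q 3/3 · (2,4)Q 4/4 · (2,5)Q 3/3 · (2,6)Q 3/4 · (2,7)Q 2/2
Row 3: (3,1)Q 1/1 · (3,3)Q 3/3 · (3,4)Q 4/4 · (3,5)Q 4/4 · (3,6)Q 3/4 · (3,7)Q 3/3
Row 4: (4,2)Q 2/2 · (4,3)Q 4/4 · (4,4)Q 4/4 · (4,5)Q 3/4 · (4,6)P 0/4 · (4,7)Q 2/3
Row 5: (5,1)Q 1/1 · (5,2)Q 3/3 · (5,3)Q 3/3 · (5,4)Q 3/3 · (5,5)Q 3/3 · (5,6)Q 2/3 · (5,7)Q 2/2
The smallest same-type fraction is 0/1 at (1,6), which reduces to 0/1. Any threshold above that leaves this resident unsatisfied.

0/1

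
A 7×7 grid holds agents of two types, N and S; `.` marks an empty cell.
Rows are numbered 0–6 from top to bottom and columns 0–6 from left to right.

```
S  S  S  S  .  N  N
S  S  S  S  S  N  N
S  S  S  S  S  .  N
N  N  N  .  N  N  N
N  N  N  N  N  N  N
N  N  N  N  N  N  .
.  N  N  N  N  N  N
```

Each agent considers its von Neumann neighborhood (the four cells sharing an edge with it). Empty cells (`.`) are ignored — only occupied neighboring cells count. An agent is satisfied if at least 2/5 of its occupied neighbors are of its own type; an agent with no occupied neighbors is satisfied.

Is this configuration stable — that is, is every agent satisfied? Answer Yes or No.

(0,0)S 2/2 ok
(0,1)S 3/3 ok
(0,2)S 3/3 ok
(0,3)S 2/2 ok
(0,5)N 2/2 ok
(0,6)N 2/2 ok
(1,0)S 3/3 ok
(1,1)S 4/4 ok
(1,2)S 4/4 ok
(1,3)S 4/4 ok
(1,4)S 2/3 ok
(1,5)N 2/3 ok
(1,6)N 3/3 ok
(2,0)S 2/3 ok
(2,1)S 3/4 ok
(2,2)S 3/4 ok
(2,3)S 3/3 ok
(2,4)S 2/3 ok
(2,6)N 2/2 ok
(3,0)N 2/3 ok
(3,1)N 3/4 ok
(3,2)N 2/3 ok
(3,4)N 2/3 ok
(3,5)N 3/3 ok
(3,6)N 3/3 ok
(4,0)N 3/3 ok
(4,1)N 4/4 ok
(4,2)N 4/4 ok
(4,3)N 3/3 ok
(4,4)N 4/4 ok
(4,5)N 4/4 ok
(4,6)N 2/2 ok
(5,0)N 2/2 ok
(5,1)N 4/4 ok
(5,2)N 4/4 ok
(5,3)N 4/4 ok
(5,4)N 4/4 ok
(5,5)N 3/3 ok
(6,1)N 2/2 ok
(6,2)N 3/3 ok
(6,3)N 3/3 ok
(6,4)N 3/3 ok
(6,5)N 3/3 ok
(6,6)N 1/1 ok
All meet the threshold, so the configuration is stable.

Yes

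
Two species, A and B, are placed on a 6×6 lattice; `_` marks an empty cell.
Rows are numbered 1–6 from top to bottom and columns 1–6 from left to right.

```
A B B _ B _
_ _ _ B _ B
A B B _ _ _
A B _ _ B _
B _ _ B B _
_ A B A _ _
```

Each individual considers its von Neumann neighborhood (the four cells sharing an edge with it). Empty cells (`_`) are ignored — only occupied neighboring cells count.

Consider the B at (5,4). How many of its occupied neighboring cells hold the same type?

1

Occupied neighbors of (5,4): (6,4)=A, (5,5)=B.
Same type (B): 1 of 2.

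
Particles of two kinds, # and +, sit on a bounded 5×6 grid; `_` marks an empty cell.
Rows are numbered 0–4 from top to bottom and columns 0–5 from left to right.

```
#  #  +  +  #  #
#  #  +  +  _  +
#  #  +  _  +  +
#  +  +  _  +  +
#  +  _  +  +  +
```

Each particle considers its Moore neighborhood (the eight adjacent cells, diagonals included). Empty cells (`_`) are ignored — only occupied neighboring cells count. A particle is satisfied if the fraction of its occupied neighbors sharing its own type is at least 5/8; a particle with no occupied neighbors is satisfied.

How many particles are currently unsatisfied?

Row 0: (0,0)# 3/3 ok · (0,1)# 3/5 unhappy · (0,2)+ 3/5 unhappy · (0,3)+ 3/4 ok · (0,4)# 1/4 unhappy · (0,5)# 1/2 unhappy
Row 1: (1,0)# 5/5 ok · (1,1)# 5/8 ok · (1,2)+ 4/7 unhappy · (1,3)+ 5/6 ok · (1,5)+ 2/4 unhappy
Row 2: (2,0)# 4/5 ok · (2,1)# 4/8 unhappy · (2,2)+ 4/6 ok · (2,4)+ 5/5 ok · (2,5)+ 4/4 ok
Row 3: (3,0)# 3/5 unhappy · (3,1)+ 3/7 unhappy · (3,2)+ 4/5 ok · (3,4)+ 6/6 ok · (3,5)+ 5/5 ok
Row 4: (4,0)# 1/3 unhappy · (4,1)+ 2/4 unhappy · (4,3)+ 3/3 ok · (4,4)+ 4/4 ok · (4,5)+ 3/3 ok
Unsatisfied: (0,1), (0,2), (0,4), (0,5), (1,2), (1,5), (2,1), (3,0), (3,1), (4,0), (4,1) — 11 in total.

11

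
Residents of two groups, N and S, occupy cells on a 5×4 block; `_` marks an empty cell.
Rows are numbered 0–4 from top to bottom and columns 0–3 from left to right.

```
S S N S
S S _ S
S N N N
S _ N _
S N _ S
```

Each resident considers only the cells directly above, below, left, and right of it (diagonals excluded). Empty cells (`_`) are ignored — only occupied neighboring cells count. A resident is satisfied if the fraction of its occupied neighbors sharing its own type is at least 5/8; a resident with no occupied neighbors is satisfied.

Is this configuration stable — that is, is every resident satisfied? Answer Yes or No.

(0,0)S 2/2 satisfied
(0,1)S 2/3 satisfied
(0,2)N 0/2 not
(0,3)S 1/2 not
(1,0)S 3/3 satisfied
(1,1)S 2/3 satisfied
(1,3)S 1/2 not
(2,0)S 2/3 satisfied
(2,1)N 1/3 not
(2,2)N 3/3 satisfied
(2,3)N 1/2 not
(3,0)S 2/2 satisfied
(3,2)N 1/1 satisfied
(4,0)S 1/2 not
(4,1)N 0/1 not
(4,3)S 0/0 satisfied
For instance (0,2) has only 0/2 same-type neighbors, below 5/8.

No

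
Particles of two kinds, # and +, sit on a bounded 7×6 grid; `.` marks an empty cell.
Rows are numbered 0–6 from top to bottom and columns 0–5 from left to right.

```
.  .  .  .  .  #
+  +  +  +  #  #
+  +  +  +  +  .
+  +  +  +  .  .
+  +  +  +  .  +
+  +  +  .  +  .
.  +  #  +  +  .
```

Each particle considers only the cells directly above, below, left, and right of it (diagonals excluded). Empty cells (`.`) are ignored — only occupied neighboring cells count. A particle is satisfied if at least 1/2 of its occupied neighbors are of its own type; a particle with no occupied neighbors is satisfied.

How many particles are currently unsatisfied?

2

(0,5)# 1/1 ✓
(1,0)+ 2/2 ✓
(1,1)+ 3/3 ✓
(1,2)+ 3/3 ✓
(1,3)+ 2/3 ✓
(1,4)# 1/3 ✗
(1,5)# 2/2 ✓
(2,0)+ 3/3 ✓
(2,1)+ 4/4 ✓
(2,2)+ 4/4 ✓
(2,3)+ 4/4 ✓
(2,4)+ 1/2 ✓
(3,0)+ 3/3 ✓
(3,1)+ 4/4 ✓
(3,2)+ 4/4 ✓
(3,3)+ 3/3 ✓
(4,0)+ 3/3 ✓
(4,1)+ 4/4 ✓
(4,2)+ 4/4 ✓
(4,3)+ 2/2 ✓
(4,5)+ 0/0 ✓
(5,0)+ 2/2 ✓
(5,1)+ 4/4 ✓
(5,2)+ 2/3 ✓
(5,4)+ 1/1 ✓
(6,1)+ 1/2 ✓
(6,2)# 0/3 ✗
(6,3)+ 1/2 ✓
(6,4)+ 2/2 ✓
Unsatisfied: (1,4), (6,2) — 2 in total.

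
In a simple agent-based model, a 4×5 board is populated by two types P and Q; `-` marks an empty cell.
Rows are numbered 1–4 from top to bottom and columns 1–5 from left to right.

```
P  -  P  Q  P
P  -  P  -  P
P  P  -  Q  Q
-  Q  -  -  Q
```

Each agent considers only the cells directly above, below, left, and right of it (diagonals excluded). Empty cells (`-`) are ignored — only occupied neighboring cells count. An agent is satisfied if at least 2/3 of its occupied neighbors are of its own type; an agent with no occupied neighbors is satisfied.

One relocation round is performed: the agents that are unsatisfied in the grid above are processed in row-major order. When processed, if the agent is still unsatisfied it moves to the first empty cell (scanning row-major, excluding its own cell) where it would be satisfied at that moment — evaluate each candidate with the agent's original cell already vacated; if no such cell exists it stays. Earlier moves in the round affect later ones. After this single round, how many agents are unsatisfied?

0

Initially unsatisfied (in order): (1,3), (1,4), (1,5), (2,5), (3,2), (4,2).
  (1,3) → (1,2).
  (1,4) → (4,3).
  (1,5): now satisfied by earlier moves; stays.
  (2,5) → (1,3).
  (3,2) → (1,4).
  (4,2): now satisfied by earlier moves; stays.
Resulting grid:
P P P P P
P - P - -
P - - Q Q
- Q Q - Q
All satisfied now.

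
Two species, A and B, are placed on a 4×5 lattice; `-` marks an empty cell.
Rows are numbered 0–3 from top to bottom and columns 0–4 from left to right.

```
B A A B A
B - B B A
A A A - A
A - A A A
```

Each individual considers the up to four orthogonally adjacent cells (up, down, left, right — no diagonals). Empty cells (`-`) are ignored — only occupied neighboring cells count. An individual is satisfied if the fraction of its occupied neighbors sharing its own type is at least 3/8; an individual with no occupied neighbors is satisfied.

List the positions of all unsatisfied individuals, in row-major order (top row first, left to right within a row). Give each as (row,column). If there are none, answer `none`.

(0,2), (0,3), (1,2)

Row 0: (0,0)B 1/2 satisfied · (0,1)A 1/2 satisfied · (0,2)A 1/3 not · (0,3)B 1/3 not · (0,4)A 1/2 satisfied
Row 1: (1,0)B 1/2 satisfied · (1,2)B 1/3 not · (1,3)B 2/3 satisfied · (1,4)A 2/3 satisfied
Row 2: (2,0)A 2/3 satisfied · (2,1)A 2/2 satisfied · (2,2)A 2/3 satisfied · (2,4)A 2/2 satisfied
Row 3: (3,0)A 1/1 satisfied · (3,2)A 2/2 satisfied · (3,3)A 2/2 satisfied · (3,4)A 2/2 satisfied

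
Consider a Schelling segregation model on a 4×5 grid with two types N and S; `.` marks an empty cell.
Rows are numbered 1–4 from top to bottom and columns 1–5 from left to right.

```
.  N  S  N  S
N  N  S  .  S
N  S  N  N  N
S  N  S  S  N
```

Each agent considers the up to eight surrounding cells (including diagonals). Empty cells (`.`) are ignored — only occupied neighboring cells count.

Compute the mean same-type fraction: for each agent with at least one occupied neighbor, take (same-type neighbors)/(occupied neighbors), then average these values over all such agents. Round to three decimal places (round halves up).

0.413

(1,2)N 2/4
(1,3)S 1/4
(1,4)N 0/4
(1,5)S 1/2
(2,1)N 3/4
(2,2)N 4/7
(2,3)S 2/7
(2,5)S 1/4
(3,1)N 3/5
(3,2)S 3/8
(3,3)N 3/7
(3,4)N 3/7
(3,5)N 2/4
(4,1)S 1/3
(4,2)N 2/5
(4,3)S 2/5
(4,4)S 1/5
(4,5)N 2/3
Sum over 18 agents: 2/4 + 1/4 + 0/4 + 1/2 + 3/4 + 4/7 + 2/7 + 1/4 + 3/5 + 3/8 + 3/7 + 3/7 + 2/4 + 1/3 + 2/5 + 2/5 + 1/5 + 2/3 = 2083/280; mean = 2083/280 ÷ 18 = 2083/5040 = 0.413293… → 0.413.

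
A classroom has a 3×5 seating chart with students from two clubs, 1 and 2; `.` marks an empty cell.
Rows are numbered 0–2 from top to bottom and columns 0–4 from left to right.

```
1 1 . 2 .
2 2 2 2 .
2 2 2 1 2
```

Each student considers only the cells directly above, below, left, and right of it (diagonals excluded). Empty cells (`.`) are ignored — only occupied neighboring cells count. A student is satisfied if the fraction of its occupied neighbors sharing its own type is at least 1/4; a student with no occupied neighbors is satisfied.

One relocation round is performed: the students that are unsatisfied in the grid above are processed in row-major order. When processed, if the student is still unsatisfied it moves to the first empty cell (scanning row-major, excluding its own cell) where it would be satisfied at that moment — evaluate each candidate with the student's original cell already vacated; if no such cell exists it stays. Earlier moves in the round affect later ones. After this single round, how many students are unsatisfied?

Initially unsatisfied (in order): (2,3), (2,4).
  (2,3) → (0,2).
  (2,4): now satisfied by earlier moves; stays.
Resulting grid:
1 1 1 2 .
2 2 2 2 .
2 2 2 . 2
All satisfied now.

0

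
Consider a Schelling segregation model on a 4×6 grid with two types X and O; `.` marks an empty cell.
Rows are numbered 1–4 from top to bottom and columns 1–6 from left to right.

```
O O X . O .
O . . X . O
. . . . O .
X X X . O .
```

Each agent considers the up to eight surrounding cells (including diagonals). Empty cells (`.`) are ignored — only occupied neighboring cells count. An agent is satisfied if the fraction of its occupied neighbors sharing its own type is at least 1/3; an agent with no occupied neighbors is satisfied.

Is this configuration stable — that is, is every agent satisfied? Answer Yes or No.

Yes

(1,1)O 2/2 ✓
(1,2)O 2/3 ✓
(1,3)X 1/2 ✓
(1,5)O 1/2 ✓
(2,1)O 2/2 ✓
(2,4)X 1/3 ✓
(2,6)O 2/2 ✓
(3,5)O 2/3 ✓
(4,1)X 1/1 ✓
(4,2)X 2/2 ✓
(4,3)X 1/1 ✓
(4,5)O 1/1 ✓
All meet the threshold, so the configuration is stable.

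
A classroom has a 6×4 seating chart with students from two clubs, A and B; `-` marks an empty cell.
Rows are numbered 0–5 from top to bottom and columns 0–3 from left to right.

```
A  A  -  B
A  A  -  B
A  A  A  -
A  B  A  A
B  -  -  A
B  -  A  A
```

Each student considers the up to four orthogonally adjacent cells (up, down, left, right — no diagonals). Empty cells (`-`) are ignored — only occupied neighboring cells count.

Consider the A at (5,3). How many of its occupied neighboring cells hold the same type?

2

Occupied neighbors of (5,3): (4,3)=A, (5,2)=A.
Same type (A): 2 of 2.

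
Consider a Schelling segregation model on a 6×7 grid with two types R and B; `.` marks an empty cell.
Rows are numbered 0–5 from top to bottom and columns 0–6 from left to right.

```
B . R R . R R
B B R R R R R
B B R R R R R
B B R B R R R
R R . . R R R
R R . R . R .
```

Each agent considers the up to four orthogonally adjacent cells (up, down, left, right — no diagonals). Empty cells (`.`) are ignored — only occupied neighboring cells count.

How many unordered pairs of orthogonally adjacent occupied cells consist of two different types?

Scan each occupied cell's neighbors to the right and below so each pair is counted once.
From row 0: 0 unlike of 7 pairs (running 0/7).
From row 1: 1 unlike of 13 pairs (running 1/20).
From row 2: 2 unlike of 13 pairs (running 3/33).
From row 3: 5 unlike of 11 pairs (running 8/44).
From row 4: 0 unlike of 6 pairs (running 8/50).
From row 5: 0 unlike of 1 pairs (running 8/51).
Total adjacent occupied pairs: 51; unlike-type pairs: 8.

8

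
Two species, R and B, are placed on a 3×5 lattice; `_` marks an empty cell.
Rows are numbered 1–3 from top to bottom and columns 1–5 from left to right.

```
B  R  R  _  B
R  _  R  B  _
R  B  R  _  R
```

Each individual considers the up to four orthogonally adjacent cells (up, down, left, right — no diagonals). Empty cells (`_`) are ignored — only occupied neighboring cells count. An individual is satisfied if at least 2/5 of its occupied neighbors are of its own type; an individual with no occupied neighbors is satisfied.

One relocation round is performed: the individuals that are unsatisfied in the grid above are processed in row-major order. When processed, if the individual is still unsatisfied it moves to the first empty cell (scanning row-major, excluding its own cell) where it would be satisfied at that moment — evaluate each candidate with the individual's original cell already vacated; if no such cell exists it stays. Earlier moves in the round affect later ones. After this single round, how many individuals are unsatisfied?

1

Initially unsatisfied (in order): (1,1), (2,4), (3,2).
  (1,1) → (1,4).
  (2,4): now satisfied by earlier moves; stays.
  (3,2) → (2,5).
Resulting grid:
_ R R B B
R _ R B B
R _ R _ R
Unsatisfied now: (3,5).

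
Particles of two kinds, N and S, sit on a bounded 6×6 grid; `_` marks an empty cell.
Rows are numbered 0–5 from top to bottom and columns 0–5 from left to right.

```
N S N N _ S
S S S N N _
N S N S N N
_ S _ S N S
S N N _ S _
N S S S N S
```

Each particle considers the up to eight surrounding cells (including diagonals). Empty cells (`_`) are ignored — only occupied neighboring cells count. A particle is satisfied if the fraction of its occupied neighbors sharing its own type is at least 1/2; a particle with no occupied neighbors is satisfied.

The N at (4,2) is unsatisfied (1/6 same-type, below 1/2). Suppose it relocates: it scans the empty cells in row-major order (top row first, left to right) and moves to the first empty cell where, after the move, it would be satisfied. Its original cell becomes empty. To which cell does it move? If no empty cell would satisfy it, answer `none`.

(0,4)

Vacating (4,2). Empty cells in order:
  (0,4): 3/4 same-type → satisfied — stop here.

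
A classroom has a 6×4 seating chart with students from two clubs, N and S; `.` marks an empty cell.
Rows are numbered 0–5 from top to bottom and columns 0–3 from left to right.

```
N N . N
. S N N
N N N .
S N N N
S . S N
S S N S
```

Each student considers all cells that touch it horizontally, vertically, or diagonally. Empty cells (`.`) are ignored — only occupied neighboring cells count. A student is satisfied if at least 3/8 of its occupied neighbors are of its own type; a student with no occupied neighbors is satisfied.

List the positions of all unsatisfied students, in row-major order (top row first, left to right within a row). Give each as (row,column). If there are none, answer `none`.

(1,1), (3,0), (4,2), (5,2), (5,3)

Row 0: (0,0)N 1/2 ok · (0,1)N 2/3 ok · (0,3)N 2/2 ok
Row 1: (1,1)S 0/6 unhappy · (1,2)N 5/6 ok · (1,3)N 3/3 ok
Row 2: (2,0)N 2/4 ok · (2,1)N 5/7 ok · (2,2)N 6/7 ok
Row 3: (3,0)S 1/4 unhappy · (3,1)N 4/7 ok · (3,2)N 5/6 ok · (3,3)N 3/4 ok
Row 4: (4,0)S 3/4 ok · (4,2)S 2/7 unhappy · (4,3)N 3/5 ok
Row 5: (5,0)S 2/2 ok · (5,1)S 3/4 ok · (5,2)N 1/4 unhappy · (5,3)S 1/3 unhappy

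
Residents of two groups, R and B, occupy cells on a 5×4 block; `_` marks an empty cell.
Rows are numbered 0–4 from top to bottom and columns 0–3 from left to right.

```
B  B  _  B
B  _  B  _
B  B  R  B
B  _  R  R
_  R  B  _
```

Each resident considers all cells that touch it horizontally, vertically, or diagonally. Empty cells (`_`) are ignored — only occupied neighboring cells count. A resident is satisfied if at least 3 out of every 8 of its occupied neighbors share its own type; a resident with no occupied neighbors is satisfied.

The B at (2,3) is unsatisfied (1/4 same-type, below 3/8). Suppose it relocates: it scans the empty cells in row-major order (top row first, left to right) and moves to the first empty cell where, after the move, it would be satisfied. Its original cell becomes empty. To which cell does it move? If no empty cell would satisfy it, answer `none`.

(0,2)

Vacating (2,3). Empty cells in order:
  (0,2): 3/3 same-type → satisfied — stop here.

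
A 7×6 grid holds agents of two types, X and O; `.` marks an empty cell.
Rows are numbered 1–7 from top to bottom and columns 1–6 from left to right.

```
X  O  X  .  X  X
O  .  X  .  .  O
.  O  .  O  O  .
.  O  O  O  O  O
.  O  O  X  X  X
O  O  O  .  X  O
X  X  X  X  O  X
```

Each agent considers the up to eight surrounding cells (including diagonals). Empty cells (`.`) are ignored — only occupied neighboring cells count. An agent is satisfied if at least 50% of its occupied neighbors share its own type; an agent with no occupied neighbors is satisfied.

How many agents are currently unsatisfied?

13

Row 1: (1,1)X 0/2 not · (1,2)O 1/4 not · (1,3)X 1/2 satisfied · (1,5)X 1/2 satisfied · (1,6)X 1/2 satisfied
Row 2: (2,1)O 2/3 satisfied · (2,3)X 1/4 not · (2,6)O 1/3 not
Row 3: (3,2)O 3/4 satisfied · (3,4)O 4/5 satisfied · (3,5)O 5/5 satisfied
Row 4: (4,2)O 4/4 satisfied · (4,3)O 6/7 satisfied · (4,4)O 5/7 satisfied · (4,5)O 4/7 satisfied · (4,6)O 2/4 satisfied
Row 5: (5,2)O 6/6 satisfied · (5,3)O 6/7 satisfied · (5,4)X 2/7 not · (5,5)X 3/7 not · (5,6)X 2/5 not
Row 6: (6,1)O 2/4 satisfied · (6,2)O 4/7 satisfied · (6,3)O 3/7 not · (6,5)X 5/7 satisfied · (6,6)O 1/5 not
Row 7: (7,1)X 1/3 not · (7,2)X 2/5 not · (7,3)X 2/4 satisfied · (7,4)X 2/4 satisfied · (7,5)O 1/4 not · (7,6)X 1/3 not
Unsatisfied: (1,1), (1,2), (2,3), (2,6), (5,4), (5,5), (5,6), (6,3), (6,6), (7,1), (7,2), (7,5), (7,6) — 13 in total.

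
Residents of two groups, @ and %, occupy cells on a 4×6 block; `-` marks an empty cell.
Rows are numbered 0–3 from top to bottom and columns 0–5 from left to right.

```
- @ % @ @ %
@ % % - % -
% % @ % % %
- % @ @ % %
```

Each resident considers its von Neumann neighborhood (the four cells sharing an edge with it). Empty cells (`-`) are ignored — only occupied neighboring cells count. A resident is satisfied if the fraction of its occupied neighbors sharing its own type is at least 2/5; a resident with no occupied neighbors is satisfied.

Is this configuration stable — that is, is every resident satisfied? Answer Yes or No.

No

(0,1)@ 0/2 not
(0,2)% 1/3 not
(0,3)@ 1/2 satisfied
(0,4)@ 1/3 not
(0,5)% 0/1 not
(1,0)@ 0/2 not
(1,1)% 2/4 satisfied
(1,2)% 2/3 satisfied
(1,4)% 1/2 satisfied
(2,0)% 1/2 satisfied
(2,1)% 3/4 satisfied
(2,2)@ 1/4 not
(2,3)% 1/3 not
(2,4)% 4/4 satisfied
(2,5)% 2/2 satisfied
(3,1)% 1/2 satisfied
(3,2)@ 2/3 satisfied
(3,3)@ 1/3 not
(3,4)% 2/3 satisfied
(3,5)% 2/2 satisfied
For instance (0,1) has only 0/2 same-type neighbors, below 2/5.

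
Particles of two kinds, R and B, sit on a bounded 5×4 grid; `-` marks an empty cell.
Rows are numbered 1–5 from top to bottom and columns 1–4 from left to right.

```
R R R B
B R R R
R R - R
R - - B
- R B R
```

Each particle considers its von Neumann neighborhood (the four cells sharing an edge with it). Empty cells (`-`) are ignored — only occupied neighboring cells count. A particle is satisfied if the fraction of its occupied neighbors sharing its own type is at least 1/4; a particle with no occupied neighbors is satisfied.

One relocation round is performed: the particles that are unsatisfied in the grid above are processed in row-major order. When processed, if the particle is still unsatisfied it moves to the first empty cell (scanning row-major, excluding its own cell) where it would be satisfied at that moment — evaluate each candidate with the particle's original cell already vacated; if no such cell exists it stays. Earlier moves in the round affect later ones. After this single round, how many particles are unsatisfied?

Initially unsatisfied (in order): (1,4), (2,1), (4,4), (5,2), (5,3), (5,4).
  (1,4) → (4,3).
  (2,1) → (3,3).
  (4,4): now satisfied by earlier moves; stays.
  (5,2) → (1,4).
  (5,3): now satisfied by earlier moves; stays.
  (5,4) → (2,1).
Resulting grid:
R R R R
R R R R
R R B R
R - B B
- - B -
All satisfied now.

0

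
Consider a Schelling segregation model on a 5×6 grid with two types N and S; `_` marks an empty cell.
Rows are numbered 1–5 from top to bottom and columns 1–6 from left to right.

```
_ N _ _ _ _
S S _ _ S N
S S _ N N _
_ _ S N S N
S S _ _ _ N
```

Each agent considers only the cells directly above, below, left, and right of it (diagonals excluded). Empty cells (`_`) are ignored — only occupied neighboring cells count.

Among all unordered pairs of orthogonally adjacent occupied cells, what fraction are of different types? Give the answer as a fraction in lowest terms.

7/15

Scan each occupied cell's neighbors to the right and below so each pair is counted once.
Row 1: N(1,2)–S(2,2)≠  → 1/1 unlike.
Row 2: S(2,1)–S(2,2)= S(2,1)–S(3,1)= S(2,2)–S(3,2)= S(2,5)–N(2,6)≠ S(2,5)–N(3,5)≠  → 2/5 unlike.
Row 3: S(3,1)–S(3,2)= N(3,4)–N(3,5)= N(3,4)–N(4,4)= N(3,5)–S(4,5)≠  → 1/4 unlike.
Row 4: S(4,3)–N(4,4)≠ N(4,4)–S(4,5)≠ S(4,5)–N(4,6)≠ N(4,6)–N(5,6)=  → 3/4 unlike.
Row 5: S(5,1)–S(5,2)=  → 0/1 unlike.
Total adjacent occupied pairs: 15; unlike-type pairs: 7.
7/15 is already in lowest terms.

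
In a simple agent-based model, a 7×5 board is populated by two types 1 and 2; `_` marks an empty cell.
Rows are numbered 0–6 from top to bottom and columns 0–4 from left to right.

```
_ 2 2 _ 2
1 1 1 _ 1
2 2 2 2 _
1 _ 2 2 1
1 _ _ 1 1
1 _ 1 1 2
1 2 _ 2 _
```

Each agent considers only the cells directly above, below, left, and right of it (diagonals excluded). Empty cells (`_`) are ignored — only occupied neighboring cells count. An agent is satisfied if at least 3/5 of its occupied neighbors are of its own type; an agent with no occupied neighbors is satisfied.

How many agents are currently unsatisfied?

(0,1)2 1/2 unhappy
(0,2)2 1/2 unhappy
(0,4)2 0/1 unhappy
(1,0)1 1/2 unhappy
(1,1)1 2/4 unhappy
(1,2)1 1/3 unhappy
(1,4)1 0/1 unhappy
(2,0)2 1/3 unhappy
(2,1)2 2/3 ok
(2,2)2 3/4 ok
(2,3)2 2/2 ok
(3,0)1 1/2 unhappy
(3,2)2 2/2 ok
(3,3)2 2/4 unhappy
(3,4)1 1/2 unhappy
(4,0)1 2/2 ok
(4,3)1 2/3 ok
(4,4)1 2/3 ok
(5,0)1 2/2 ok
(5,2)1 1/1 ok
(5,3)1 2/4 unhappy
(5,4)2 0/2 unhappy
(6,0)1 1/2 unhappy
(6,1)2 0/1 unhappy
(6,3)2 0/1 unhappy
Unsatisfied: (0,1), (0,2), (0,4), (1,0), (1,1), (1,2), (1,4), (2,0), (3,0), (3,3), (3,4), (5,3), (5,4), (6,0), (6,1), (6,3) — 16 in total.

16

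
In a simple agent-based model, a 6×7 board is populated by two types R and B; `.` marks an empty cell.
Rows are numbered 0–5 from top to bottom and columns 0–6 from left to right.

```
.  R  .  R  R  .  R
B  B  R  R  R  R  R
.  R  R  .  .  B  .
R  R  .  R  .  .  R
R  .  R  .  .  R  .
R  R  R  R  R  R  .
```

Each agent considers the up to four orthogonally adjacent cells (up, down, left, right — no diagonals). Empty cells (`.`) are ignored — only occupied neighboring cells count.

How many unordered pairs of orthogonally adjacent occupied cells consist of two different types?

4

Scan each occupied cell's neighbors to the right and below so each pair is counted once.
Row 0: R(0,1)–B(1,1)≠ R(0,3)–R(0,4)= R(0,3)–R(1,3)= R(0,4)–R(1,4)= R(0,6)–R(1,6)=  → 1/5 unlike.
Row 1: B(1,0)–B(1,1)= B(1,1)–R(1,2)≠ B(1,1)–R(2,1)≠ R(1,2)–R(1,3)= R(1,2)–R(2,2)= R(1,3)–R(1,4)= R(1,4)–R(1,5)= R(1,5)–R(1,6)= R(1,5)–B(2,5)≠  → 3/9 unlike.
Row 2: R(2,1)–R(2,2)= R(2,1)–R(3,1)=  → 0/2 unlike.
Row 3: R(3,0)–R(3,1)= R(3,0)–R(4,0)=  → 0/2 unlike.
Row 4: R(4,0)–R(5,0)= R(4,2)–R(5,2)= R(4,5)–R(5,5)=  → 0/3 unlike.
Row 5: R(5,0)–R(5,1)= R(5,1)–R(5,2)= R(5,2)–R(5,3)= R(5,3)–R(5,4)= R(5,4)–R(5,5)=  → 0/5 unlike.
Total adjacent occupied pairs: 26; unlike-type pairs: 4.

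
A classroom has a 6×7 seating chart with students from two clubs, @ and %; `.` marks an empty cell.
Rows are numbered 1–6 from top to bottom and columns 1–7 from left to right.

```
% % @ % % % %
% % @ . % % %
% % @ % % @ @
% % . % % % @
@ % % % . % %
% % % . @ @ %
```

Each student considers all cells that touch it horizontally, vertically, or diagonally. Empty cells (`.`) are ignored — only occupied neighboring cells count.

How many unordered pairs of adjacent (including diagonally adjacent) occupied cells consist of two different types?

35

Scan each occupied cell's neighbors to the right and below (and the two forward diagonals) so each pair is counted once.
Row 1: %(1,1)–%(1,2)= %(1,1)–%(2,1)= %(1,1)–%(2,2)= %(1,2)–@(1,3)≠ %(1,2)–%(2,2)= %(1,2)–@(2,3)≠ %(1,2)–%(2,1)= @(1,3)–%(1,4)≠ @(1,3)–@(2,3)= @(1,3)–%(2,2)≠ %(1,4)–%(1,5)= %(1,4)–%(2,5)= %(1,4)–@(2,3)≠ %(1,5)–%(1,6)= %(1,5)–%(2,5)= %(1,5)–%(2,6)= %(1,6)–%(1,7)= %(1,6)–%(2,6)= %(1,6)–%(2,7)= %(1,6)–%(2,5)= %(1,7)–%(2,7)= %(1,7)–%(2,6)=  → 5/22 unlike.
Row 2: %(2,1)–%(2,2)= %(2,1)–%(3,1)= %(2,1)–%(3,2)= %(2,2)–@(2,3)≠ %(2,2)–%(3,2)= %(2,2)–@(3,3)≠ %(2,2)–%(3,1)= @(2,3)–@(3,3)= @(2,3)–%(3,4)≠ @(2,3)–%(3,2)≠ %(2,5)–%(2,6)= %(2,5)–%(3,5)= %(2,5)–@(3,6)≠ %(2,5)–%(3,4)= %(2,6)–%(2,7)= %(2,6)–@(3,6)≠ %(2,6)–@(3,7)≠ %(2,6)–%(3,5)= %(2,7)–@(3,7)≠ %(2,7)–@(3,6)≠  → 9/20 unlike.
Row 3: %(3,1)–%(3,2)= %(3,1)–%(4,1)= %(3,1)–%(4,2)= %(3,2)–@(3,3)≠ %(3,2)–%(4,2)= %(3,2)–%(4,1)= @(3,3)–%(3,4)≠ @(3,3)–%(4,4)≠ @(3,3)–%(4,2)≠ %(3,4)–%(3,5)= %(3,4)–%(4,4)= %(3,4)–%(4,5)= %(3,5)–@(3,6)≠ %(3,5)–%(4,5)= %(3,5)–%(4,6)= %(3,5)–%(4,4)= @(3,6)–@(3,7)= @(3,6)–%(4,6)≠ @(3,6)–@(4,7)= @(3,6)–%(4,5)≠ @(3,7)–@(4,7)= @(3,7)–%(4,6)≠  → 8/22 unlike.
Row 4: %(4,1)–%(4,2)= %(4,1)–@(5,1)≠ %(4,1)–%(5,2)= %(4,2)–%(5,2)= %(4,2)–%(5,3)= %(4,2)–@(5,1)≠ %(4,4)–%(4,5)= %(4,4)–%(5,4)= %(4,4)–%(5,3)= %(4,5)–%(4,6)= %(4,5)–%(5,6)= %(4,5)–%(5,4)= %(4,6)–@(4,7)≠ %(4,6)–%(5,6)= %(4,6)–%(5,7)= @(4,7)–%(5,7)≠ @(4,7)–%(5,6)≠  → 5/17 unlike.
Row 5: @(5,1)–%(5,2)≠ @(5,1)–%(6,1)≠ @(5,1)–%(6,2)≠ %(5,2)–%(5,3)= %(5,2)–%(6,2)= %(5,2)–%(6,3)= %(5,2)–%(6,1)= %(5,3)–%(5,4)= %(5,3)–%(6,3)= %(5,3)–%(6,2)= %(5,4)–@(6,5)≠ %(5,4)–%(6,3)= %(5,6)–%(5,7)= %(5,6)–@(6,6)≠ %(5,6)–%(6,7)= %(5,6)–@(6,5)≠ %(5,7)–%(6,7)= %(5,7)–@(6,6)≠  → 7/18 unlike.
Row 6: %(6,1)–%(6,2)= %(6,2)–%(6,3)= @(6,5)–@(6,6)= @(6,6)–%(6,7)≠  → 1/4 unlike.
Total adjacent occupied pairs: 103; unlike-type pairs: 35.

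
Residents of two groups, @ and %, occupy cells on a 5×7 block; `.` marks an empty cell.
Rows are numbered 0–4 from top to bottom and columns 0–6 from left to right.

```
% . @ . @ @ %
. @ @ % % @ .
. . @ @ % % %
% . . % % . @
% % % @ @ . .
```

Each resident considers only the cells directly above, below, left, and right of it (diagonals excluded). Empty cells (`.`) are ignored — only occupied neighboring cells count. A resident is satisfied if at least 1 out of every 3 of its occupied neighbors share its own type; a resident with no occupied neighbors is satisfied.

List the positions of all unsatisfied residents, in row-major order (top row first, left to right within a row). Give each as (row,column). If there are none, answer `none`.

(0,6), (2,3), (3,6)

(0,0)% 0/0 ✓
(0,2)@ 1/1 ✓
(0,4)@ 1/2 ✓
(0,5)@ 2/3 ✓
(0,6)% 0/1 ✗
(1,1)@ 1/1 ✓
(1,2)@ 3/4 ✓
(1,3)% 1/3 ✓
(1,4)% 2/4 ✓
(1,5)@ 1/3 ✓
(2,2)@ 2/2 ✓
(2,3)@ 1/4 ✗
(2,4)% 3/4 ✓
(2,5)% 2/3 ✓
(2,6)% 1/2 ✓
(3,0)% 1/1 ✓
(3,3)% 1/3 ✓
(3,4)% 2/3 ✓
(3,6)@ 0/1 ✗
(4,0)% 2/2 ✓
(4,1)% 2/2 ✓
(4,2)% 1/2 ✓
(4,3)@ 1/3 ✓
(4,4)@ 1/2 ✓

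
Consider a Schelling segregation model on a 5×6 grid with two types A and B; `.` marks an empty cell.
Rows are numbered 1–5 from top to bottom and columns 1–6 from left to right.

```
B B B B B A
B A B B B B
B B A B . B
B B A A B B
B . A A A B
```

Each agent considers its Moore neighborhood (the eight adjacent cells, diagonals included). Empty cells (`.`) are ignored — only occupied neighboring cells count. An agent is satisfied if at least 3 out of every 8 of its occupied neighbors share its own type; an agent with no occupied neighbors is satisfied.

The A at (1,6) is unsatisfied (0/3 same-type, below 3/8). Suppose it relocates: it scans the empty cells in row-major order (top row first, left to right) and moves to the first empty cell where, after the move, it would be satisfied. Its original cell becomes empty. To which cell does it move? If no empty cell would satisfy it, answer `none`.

(5,2)

Vacating (1,6). Empty cells in order:
  (3,5): 1/8 same-type → still unsatisfied.
  (5,2): 2/5 same-type → satisfied — stop here.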